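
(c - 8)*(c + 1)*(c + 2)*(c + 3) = c^4 - 2*c^3 - 37*c^2 - 82*c - 48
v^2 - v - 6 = (v - 3)*(v + 2)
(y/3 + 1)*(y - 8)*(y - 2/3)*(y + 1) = y^4/3 - 14*y^3/9 - 79*y^2/9 - 14*y/9 + 16/3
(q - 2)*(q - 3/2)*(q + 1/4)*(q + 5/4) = q^4 - 2*q^3 - 31*q^2/16 + 109*q/32 + 15/16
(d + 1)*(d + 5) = d^2 + 6*d + 5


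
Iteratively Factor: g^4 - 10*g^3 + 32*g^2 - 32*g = (g - 4)*(g^3 - 6*g^2 + 8*g) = (g - 4)^2*(g^2 - 2*g) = g*(g - 4)^2*(g - 2)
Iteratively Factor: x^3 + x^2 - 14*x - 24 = (x + 2)*(x^2 - x - 12) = (x - 4)*(x + 2)*(x + 3)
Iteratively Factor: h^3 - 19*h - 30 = (h - 5)*(h^2 + 5*h + 6) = (h - 5)*(h + 2)*(h + 3)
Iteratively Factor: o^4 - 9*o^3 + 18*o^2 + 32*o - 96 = (o - 4)*(o^3 - 5*o^2 - 2*o + 24) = (o - 4)*(o - 3)*(o^2 - 2*o - 8) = (o - 4)^2*(o - 3)*(o + 2)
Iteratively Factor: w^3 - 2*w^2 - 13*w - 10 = (w + 2)*(w^2 - 4*w - 5) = (w + 1)*(w + 2)*(w - 5)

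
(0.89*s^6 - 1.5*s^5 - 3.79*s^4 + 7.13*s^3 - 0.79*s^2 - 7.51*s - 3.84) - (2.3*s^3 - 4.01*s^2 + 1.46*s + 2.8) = 0.89*s^6 - 1.5*s^5 - 3.79*s^4 + 4.83*s^3 + 3.22*s^2 - 8.97*s - 6.64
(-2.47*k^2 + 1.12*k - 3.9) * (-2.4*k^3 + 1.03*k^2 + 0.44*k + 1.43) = 5.928*k^5 - 5.2321*k^4 + 9.4268*k^3 - 7.0563*k^2 - 0.1144*k - 5.577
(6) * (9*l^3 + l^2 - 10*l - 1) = 54*l^3 + 6*l^2 - 60*l - 6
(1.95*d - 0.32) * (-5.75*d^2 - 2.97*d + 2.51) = -11.2125*d^3 - 3.9515*d^2 + 5.8449*d - 0.8032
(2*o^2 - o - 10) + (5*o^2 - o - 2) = 7*o^2 - 2*o - 12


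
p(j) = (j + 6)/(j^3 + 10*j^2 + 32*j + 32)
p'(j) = (j + 6)*(-3*j^2 - 20*j - 32)/(j^3 + 10*j^2 + 32*j + 32)^2 + 1/(j^3 + 10*j^2 + 32*j + 32) = 2*(-j^2 - 10*j - 20)/(j^5 + 16*j^4 + 100*j^3 + 304*j^2 + 448*j + 256)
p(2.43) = 0.05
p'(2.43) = -0.02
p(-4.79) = -0.69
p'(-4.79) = -2.58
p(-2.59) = -2.91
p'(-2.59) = -1.66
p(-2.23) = -5.23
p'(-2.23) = -18.22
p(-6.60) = 0.02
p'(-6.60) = -0.01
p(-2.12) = -9.15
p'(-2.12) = -68.86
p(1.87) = 0.06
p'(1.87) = -0.03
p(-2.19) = -6.12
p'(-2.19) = -27.06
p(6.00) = 0.02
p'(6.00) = 0.00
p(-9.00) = 0.02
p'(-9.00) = 0.00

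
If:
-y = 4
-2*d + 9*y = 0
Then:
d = -18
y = -4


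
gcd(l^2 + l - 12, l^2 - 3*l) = l - 3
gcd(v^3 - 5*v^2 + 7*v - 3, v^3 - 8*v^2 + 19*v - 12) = v^2 - 4*v + 3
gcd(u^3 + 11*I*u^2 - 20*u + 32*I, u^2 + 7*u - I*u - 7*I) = u - I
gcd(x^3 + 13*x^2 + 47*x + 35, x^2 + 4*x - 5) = x + 5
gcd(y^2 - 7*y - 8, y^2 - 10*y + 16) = y - 8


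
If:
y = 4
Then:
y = 4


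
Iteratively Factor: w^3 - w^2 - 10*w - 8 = (w - 4)*(w^2 + 3*w + 2) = (w - 4)*(w + 2)*(w + 1)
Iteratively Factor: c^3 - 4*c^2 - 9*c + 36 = (c - 3)*(c^2 - c - 12) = (c - 4)*(c - 3)*(c + 3)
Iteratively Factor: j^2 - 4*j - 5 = (j + 1)*(j - 5)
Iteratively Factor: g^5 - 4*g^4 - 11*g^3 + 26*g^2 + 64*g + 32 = (g + 1)*(g^4 - 5*g^3 - 6*g^2 + 32*g + 32) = (g - 4)*(g + 1)*(g^3 - g^2 - 10*g - 8) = (g - 4)*(g + 1)^2*(g^2 - 2*g - 8) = (g - 4)^2*(g + 1)^2*(g + 2)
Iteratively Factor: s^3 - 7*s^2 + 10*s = (s - 5)*(s^2 - 2*s) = s*(s - 5)*(s - 2)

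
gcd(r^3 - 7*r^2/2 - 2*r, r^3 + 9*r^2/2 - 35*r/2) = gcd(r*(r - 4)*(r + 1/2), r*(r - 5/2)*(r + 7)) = r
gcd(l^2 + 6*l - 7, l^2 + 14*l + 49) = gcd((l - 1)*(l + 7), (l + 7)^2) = l + 7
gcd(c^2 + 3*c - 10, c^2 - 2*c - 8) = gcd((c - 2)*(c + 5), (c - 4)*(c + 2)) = 1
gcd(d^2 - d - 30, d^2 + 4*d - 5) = d + 5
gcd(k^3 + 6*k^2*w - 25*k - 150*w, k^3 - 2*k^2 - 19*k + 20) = k - 5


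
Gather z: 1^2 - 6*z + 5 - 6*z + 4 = 10 - 12*z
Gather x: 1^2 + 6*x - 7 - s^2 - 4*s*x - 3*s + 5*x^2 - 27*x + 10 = -s^2 - 3*s + 5*x^2 + x*(-4*s - 21) + 4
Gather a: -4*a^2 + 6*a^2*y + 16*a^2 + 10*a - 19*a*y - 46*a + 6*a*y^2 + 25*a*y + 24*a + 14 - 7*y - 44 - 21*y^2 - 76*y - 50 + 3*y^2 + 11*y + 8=a^2*(6*y + 12) + a*(6*y^2 + 6*y - 12) - 18*y^2 - 72*y - 72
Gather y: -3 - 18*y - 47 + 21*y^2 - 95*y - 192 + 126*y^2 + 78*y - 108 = 147*y^2 - 35*y - 350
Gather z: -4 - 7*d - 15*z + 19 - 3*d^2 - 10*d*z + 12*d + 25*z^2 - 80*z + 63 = -3*d^2 + 5*d + 25*z^2 + z*(-10*d - 95) + 78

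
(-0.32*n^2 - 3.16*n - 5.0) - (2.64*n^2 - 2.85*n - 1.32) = -2.96*n^2 - 0.31*n - 3.68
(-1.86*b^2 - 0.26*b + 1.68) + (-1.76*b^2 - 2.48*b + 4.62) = -3.62*b^2 - 2.74*b + 6.3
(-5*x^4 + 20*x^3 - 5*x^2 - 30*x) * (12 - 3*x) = 15*x^5 - 120*x^4 + 255*x^3 + 30*x^2 - 360*x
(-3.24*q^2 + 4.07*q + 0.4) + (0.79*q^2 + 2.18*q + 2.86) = -2.45*q^2 + 6.25*q + 3.26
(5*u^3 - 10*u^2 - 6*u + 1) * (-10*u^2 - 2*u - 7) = -50*u^5 + 90*u^4 + 45*u^3 + 72*u^2 + 40*u - 7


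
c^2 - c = c*(c - 1)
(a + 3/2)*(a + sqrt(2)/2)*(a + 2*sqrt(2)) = a^3 + 3*a^2/2 + 5*sqrt(2)*a^2/2 + 2*a + 15*sqrt(2)*a/4 + 3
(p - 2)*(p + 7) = p^2 + 5*p - 14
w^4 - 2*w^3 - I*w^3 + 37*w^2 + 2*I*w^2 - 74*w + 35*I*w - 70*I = (w - 2)*(w - 7*I)*(w + I)*(w + 5*I)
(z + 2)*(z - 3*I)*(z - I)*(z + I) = z^4 + 2*z^3 - 3*I*z^3 + z^2 - 6*I*z^2 + 2*z - 3*I*z - 6*I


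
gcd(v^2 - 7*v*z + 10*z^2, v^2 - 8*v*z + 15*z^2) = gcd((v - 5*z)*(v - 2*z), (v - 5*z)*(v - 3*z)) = -v + 5*z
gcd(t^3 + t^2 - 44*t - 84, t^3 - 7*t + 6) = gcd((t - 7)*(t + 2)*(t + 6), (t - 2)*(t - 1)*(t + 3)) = 1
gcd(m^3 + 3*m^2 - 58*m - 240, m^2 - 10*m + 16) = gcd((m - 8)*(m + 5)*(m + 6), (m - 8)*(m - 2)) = m - 8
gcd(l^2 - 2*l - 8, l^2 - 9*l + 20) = l - 4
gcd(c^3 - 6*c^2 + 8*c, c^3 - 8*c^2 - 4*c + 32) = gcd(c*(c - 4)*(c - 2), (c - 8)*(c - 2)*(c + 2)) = c - 2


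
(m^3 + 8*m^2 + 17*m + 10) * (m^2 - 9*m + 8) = m^5 - m^4 - 47*m^3 - 79*m^2 + 46*m + 80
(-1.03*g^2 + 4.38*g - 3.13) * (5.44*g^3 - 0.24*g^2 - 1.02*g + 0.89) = -5.6032*g^5 + 24.0744*g^4 - 17.0278*g^3 - 4.6331*g^2 + 7.0908*g - 2.7857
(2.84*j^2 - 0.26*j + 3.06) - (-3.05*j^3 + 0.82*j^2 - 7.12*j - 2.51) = 3.05*j^3 + 2.02*j^2 + 6.86*j + 5.57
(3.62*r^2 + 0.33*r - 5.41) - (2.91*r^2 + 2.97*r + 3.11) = 0.71*r^2 - 2.64*r - 8.52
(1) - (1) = 0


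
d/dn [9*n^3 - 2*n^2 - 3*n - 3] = 27*n^2 - 4*n - 3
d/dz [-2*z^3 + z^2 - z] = -6*z^2 + 2*z - 1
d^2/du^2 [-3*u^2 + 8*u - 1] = -6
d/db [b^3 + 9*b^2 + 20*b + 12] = 3*b^2 + 18*b + 20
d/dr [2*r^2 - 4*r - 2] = 4*r - 4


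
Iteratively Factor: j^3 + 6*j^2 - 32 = (j + 4)*(j^2 + 2*j - 8) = (j + 4)^2*(j - 2)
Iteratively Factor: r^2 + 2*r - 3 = (r + 3)*(r - 1)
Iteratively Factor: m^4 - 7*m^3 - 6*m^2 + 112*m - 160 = (m - 2)*(m^3 - 5*m^2 - 16*m + 80) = (m - 4)*(m - 2)*(m^2 - m - 20) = (m - 4)*(m - 2)*(m + 4)*(m - 5)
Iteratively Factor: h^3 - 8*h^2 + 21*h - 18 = (h - 2)*(h^2 - 6*h + 9) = (h - 3)*(h - 2)*(h - 3)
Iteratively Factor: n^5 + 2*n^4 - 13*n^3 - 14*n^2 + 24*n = (n + 2)*(n^4 - 13*n^2 + 12*n) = (n + 2)*(n + 4)*(n^3 - 4*n^2 + 3*n) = n*(n + 2)*(n + 4)*(n^2 - 4*n + 3) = n*(n - 3)*(n + 2)*(n + 4)*(n - 1)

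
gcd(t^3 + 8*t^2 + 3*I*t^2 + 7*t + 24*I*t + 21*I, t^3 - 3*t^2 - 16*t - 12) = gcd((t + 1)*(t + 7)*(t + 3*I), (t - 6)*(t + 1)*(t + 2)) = t + 1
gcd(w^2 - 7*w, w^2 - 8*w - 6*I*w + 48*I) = 1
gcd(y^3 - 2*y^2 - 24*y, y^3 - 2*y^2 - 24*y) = y^3 - 2*y^2 - 24*y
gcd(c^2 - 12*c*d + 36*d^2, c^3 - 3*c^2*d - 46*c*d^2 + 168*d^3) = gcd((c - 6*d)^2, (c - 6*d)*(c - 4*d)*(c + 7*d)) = c - 6*d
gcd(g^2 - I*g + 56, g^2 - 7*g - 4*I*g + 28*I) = 1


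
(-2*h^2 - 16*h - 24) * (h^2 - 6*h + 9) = -2*h^4 - 4*h^3 + 54*h^2 - 216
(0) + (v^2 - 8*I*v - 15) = v^2 - 8*I*v - 15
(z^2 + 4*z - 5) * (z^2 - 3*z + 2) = z^4 + z^3 - 15*z^2 + 23*z - 10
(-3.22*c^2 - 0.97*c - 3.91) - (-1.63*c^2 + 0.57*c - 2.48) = -1.59*c^2 - 1.54*c - 1.43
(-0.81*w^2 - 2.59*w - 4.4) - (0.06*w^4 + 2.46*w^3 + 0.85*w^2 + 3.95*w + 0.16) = -0.06*w^4 - 2.46*w^3 - 1.66*w^2 - 6.54*w - 4.56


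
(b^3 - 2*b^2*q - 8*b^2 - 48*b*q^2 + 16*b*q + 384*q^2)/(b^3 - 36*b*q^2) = (-b^2 + 8*b*q + 8*b - 64*q)/(b*(-b + 6*q))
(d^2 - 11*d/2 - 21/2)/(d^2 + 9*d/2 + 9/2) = (d - 7)/(d + 3)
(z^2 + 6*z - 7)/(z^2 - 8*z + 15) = (z^2 + 6*z - 7)/(z^2 - 8*z + 15)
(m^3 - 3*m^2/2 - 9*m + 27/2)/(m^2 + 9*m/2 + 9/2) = (2*m^2 - 9*m + 9)/(2*m + 3)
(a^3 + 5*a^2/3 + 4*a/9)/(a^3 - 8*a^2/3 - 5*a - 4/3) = a*(3*a + 4)/(3*(a^2 - 3*a - 4))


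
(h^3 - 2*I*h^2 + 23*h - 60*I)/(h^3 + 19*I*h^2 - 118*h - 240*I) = (h^2 - 7*I*h - 12)/(h^2 + 14*I*h - 48)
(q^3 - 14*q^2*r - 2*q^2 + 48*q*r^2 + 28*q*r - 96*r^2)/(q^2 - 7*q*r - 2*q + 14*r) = (q^2 - 14*q*r + 48*r^2)/(q - 7*r)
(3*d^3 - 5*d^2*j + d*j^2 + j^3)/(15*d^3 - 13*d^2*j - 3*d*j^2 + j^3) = (d - j)/(5*d - j)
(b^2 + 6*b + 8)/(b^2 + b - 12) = (b + 2)/(b - 3)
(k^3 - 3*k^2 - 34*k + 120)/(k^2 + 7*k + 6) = (k^2 - 9*k + 20)/(k + 1)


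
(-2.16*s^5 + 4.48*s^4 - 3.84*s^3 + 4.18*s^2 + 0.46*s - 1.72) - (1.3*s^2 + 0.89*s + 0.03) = -2.16*s^5 + 4.48*s^4 - 3.84*s^3 + 2.88*s^2 - 0.43*s - 1.75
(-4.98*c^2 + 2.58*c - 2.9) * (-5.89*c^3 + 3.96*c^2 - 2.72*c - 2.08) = 29.3322*c^5 - 34.917*c^4 + 40.8434*c^3 - 8.1432*c^2 + 2.5216*c + 6.032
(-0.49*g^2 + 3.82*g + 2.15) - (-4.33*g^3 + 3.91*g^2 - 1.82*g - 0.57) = 4.33*g^3 - 4.4*g^2 + 5.64*g + 2.72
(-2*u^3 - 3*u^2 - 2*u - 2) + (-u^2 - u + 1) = -2*u^3 - 4*u^2 - 3*u - 1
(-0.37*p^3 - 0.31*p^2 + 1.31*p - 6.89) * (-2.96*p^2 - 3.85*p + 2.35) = 1.0952*p^5 + 2.3421*p^4 - 3.5536*p^3 + 14.6224*p^2 + 29.605*p - 16.1915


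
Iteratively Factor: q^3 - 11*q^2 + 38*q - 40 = (q - 2)*(q^2 - 9*q + 20) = (q - 5)*(q - 2)*(q - 4)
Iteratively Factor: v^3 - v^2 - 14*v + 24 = (v - 2)*(v^2 + v - 12) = (v - 2)*(v + 4)*(v - 3)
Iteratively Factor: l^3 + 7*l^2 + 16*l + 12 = (l + 3)*(l^2 + 4*l + 4) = (l + 2)*(l + 3)*(l + 2)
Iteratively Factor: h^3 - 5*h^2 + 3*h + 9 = (h + 1)*(h^2 - 6*h + 9) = (h - 3)*(h + 1)*(h - 3)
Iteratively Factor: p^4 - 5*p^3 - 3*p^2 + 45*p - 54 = (p - 2)*(p^3 - 3*p^2 - 9*p + 27) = (p - 3)*(p - 2)*(p^2 - 9) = (p - 3)*(p - 2)*(p + 3)*(p - 3)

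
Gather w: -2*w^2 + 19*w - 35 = -2*w^2 + 19*w - 35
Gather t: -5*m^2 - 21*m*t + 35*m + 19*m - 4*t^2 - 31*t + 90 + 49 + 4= -5*m^2 + 54*m - 4*t^2 + t*(-21*m - 31) + 143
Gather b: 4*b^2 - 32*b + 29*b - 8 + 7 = 4*b^2 - 3*b - 1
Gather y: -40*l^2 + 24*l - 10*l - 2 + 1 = -40*l^2 + 14*l - 1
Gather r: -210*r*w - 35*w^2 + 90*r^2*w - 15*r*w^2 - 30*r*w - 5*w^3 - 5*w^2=90*r^2*w + r*(-15*w^2 - 240*w) - 5*w^3 - 40*w^2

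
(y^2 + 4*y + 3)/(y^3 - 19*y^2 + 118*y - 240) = (y^2 + 4*y + 3)/(y^3 - 19*y^2 + 118*y - 240)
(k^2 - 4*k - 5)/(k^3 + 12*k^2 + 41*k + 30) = (k - 5)/(k^2 + 11*k + 30)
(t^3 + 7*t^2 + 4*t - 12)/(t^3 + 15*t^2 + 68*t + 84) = (t - 1)/(t + 7)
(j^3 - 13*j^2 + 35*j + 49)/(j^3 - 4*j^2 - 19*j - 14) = (j - 7)/(j + 2)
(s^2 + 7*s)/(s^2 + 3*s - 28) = s/(s - 4)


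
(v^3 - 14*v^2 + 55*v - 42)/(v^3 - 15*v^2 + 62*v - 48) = (v - 7)/(v - 8)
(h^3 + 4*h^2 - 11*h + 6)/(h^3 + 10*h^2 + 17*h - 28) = (h^2 + 5*h - 6)/(h^2 + 11*h + 28)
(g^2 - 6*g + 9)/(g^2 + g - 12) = (g - 3)/(g + 4)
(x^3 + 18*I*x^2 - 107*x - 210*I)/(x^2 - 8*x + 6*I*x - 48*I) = (x^2 + 12*I*x - 35)/(x - 8)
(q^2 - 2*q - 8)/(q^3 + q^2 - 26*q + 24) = (q + 2)/(q^2 + 5*q - 6)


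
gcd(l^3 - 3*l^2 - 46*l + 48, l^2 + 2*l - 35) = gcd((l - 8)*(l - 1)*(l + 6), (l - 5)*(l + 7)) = 1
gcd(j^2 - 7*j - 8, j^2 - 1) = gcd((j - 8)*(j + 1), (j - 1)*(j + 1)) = j + 1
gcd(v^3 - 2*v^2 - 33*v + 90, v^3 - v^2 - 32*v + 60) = v^2 + v - 30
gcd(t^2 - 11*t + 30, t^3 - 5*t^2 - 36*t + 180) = t^2 - 11*t + 30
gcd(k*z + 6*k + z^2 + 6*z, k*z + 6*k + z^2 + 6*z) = k*z + 6*k + z^2 + 6*z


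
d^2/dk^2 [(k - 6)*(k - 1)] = 2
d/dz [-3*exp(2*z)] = -6*exp(2*z)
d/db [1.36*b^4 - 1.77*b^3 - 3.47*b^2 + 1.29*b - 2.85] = 5.44*b^3 - 5.31*b^2 - 6.94*b + 1.29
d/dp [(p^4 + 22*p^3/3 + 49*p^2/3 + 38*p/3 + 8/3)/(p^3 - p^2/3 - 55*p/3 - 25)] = (9*p^6 - 6*p^5 - 664*p^4 - 3548*p^3 - 7679*p^2 - 7334*p - 2410)/(9*p^6 - 6*p^5 - 329*p^4 - 340*p^3 + 3175*p^2 + 8250*p + 5625)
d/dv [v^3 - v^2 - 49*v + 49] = 3*v^2 - 2*v - 49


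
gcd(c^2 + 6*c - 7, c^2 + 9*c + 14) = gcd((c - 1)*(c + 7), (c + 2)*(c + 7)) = c + 7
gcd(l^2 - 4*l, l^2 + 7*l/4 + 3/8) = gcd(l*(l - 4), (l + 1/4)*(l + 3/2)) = 1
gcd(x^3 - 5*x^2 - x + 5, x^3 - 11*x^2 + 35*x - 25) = x^2 - 6*x + 5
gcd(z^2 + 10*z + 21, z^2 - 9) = z + 3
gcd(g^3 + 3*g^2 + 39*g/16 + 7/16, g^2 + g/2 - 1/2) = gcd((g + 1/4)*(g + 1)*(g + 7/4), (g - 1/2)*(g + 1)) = g + 1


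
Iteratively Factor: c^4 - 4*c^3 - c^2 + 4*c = (c + 1)*(c^3 - 5*c^2 + 4*c) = (c - 1)*(c + 1)*(c^2 - 4*c) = c*(c - 1)*(c + 1)*(c - 4)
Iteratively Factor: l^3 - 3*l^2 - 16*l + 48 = (l - 4)*(l^2 + l - 12) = (l - 4)*(l - 3)*(l + 4)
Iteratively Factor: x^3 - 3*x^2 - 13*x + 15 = (x - 5)*(x^2 + 2*x - 3) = (x - 5)*(x + 3)*(x - 1)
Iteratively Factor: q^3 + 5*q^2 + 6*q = (q)*(q^2 + 5*q + 6) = q*(q + 2)*(q + 3)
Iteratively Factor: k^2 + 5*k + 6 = (k + 2)*(k + 3)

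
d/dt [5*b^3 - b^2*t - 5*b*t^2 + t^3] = -b^2 - 10*b*t + 3*t^2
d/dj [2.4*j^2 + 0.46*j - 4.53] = 4.8*j + 0.46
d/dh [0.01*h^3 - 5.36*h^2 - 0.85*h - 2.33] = 0.03*h^2 - 10.72*h - 0.85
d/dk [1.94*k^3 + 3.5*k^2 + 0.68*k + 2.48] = 5.82*k^2 + 7.0*k + 0.68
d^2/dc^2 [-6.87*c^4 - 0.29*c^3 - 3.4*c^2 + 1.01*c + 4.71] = -82.44*c^2 - 1.74*c - 6.8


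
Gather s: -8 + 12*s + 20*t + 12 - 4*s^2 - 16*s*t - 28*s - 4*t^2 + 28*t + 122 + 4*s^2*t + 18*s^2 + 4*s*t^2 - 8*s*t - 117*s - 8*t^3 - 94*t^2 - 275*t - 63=s^2*(4*t + 14) + s*(4*t^2 - 24*t - 133) - 8*t^3 - 98*t^2 - 227*t + 63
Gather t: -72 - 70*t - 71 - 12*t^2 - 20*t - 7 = -12*t^2 - 90*t - 150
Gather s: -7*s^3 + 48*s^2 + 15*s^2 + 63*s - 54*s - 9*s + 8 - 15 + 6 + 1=-7*s^3 + 63*s^2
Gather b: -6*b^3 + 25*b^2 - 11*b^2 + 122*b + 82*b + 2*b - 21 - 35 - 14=-6*b^3 + 14*b^2 + 206*b - 70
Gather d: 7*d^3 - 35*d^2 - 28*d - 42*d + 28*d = 7*d^3 - 35*d^2 - 42*d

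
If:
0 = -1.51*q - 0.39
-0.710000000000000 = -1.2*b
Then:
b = 0.59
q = -0.26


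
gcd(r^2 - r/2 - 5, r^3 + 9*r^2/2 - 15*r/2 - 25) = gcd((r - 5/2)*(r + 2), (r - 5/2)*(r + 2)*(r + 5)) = r^2 - r/2 - 5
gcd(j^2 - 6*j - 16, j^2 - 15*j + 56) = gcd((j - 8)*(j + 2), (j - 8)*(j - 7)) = j - 8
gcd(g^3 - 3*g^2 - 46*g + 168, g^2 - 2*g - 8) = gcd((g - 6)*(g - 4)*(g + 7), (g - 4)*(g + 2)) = g - 4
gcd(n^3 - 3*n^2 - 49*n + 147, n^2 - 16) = 1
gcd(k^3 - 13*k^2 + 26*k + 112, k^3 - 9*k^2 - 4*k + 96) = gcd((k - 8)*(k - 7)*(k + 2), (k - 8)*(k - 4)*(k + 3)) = k - 8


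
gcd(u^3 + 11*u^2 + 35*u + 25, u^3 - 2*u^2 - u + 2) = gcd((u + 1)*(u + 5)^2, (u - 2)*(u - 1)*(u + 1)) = u + 1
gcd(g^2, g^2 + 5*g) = g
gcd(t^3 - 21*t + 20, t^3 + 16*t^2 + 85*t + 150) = t + 5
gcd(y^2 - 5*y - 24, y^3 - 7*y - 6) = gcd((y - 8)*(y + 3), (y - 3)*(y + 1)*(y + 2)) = 1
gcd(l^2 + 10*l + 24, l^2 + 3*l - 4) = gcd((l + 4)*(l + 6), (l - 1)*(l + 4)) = l + 4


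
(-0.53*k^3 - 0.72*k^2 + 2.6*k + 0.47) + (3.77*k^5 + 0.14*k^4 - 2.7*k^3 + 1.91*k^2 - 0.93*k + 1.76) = 3.77*k^5 + 0.14*k^4 - 3.23*k^3 + 1.19*k^2 + 1.67*k + 2.23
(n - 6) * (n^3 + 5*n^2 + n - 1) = n^4 - n^3 - 29*n^2 - 7*n + 6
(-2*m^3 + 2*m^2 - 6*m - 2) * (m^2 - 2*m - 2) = -2*m^5 + 6*m^4 - 6*m^3 + 6*m^2 + 16*m + 4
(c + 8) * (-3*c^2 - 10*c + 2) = -3*c^3 - 34*c^2 - 78*c + 16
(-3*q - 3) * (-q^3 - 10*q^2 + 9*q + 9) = 3*q^4 + 33*q^3 + 3*q^2 - 54*q - 27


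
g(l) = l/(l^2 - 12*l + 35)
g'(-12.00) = 0.00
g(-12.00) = -0.04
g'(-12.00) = 0.00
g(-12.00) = -0.04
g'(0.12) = 0.03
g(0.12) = 0.00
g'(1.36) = 0.08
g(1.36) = 0.07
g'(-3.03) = 0.00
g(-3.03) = -0.04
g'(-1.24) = 0.01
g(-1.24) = -0.02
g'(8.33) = -1.75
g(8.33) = 1.88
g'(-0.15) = 0.03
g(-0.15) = -0.00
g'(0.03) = 0.03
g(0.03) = 0.00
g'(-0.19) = 0.03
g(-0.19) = -0.01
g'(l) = l*(12 - 2*l)/(l^2 - 12*l + 35)^2 + 1/(l^2 - 12*l + 35)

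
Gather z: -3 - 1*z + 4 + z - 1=0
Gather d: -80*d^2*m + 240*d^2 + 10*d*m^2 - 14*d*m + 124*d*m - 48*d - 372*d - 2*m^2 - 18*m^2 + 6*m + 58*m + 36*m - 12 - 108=d^2*(240 - 80*m) + d*(10*m^2 + 110*m - 420) - 20*m^2 + 100*m - 120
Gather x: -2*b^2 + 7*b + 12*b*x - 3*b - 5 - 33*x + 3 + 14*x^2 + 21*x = -2*b^2 + 4*b + 14*x^2 + x*(12*b - 12) - 2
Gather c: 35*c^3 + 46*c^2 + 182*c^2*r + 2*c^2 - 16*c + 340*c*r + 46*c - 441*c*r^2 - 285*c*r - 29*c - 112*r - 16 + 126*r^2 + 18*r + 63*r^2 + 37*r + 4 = 35*c^3 + c^2*(182*r + 48) + c*(-441*r^2 + 55*r + 1) + 189*r^2 - 57*r - 12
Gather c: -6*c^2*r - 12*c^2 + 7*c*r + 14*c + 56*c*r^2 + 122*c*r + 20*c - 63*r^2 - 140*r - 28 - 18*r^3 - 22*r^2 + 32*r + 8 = c^2*(-6*r - 12) + c*(56*r^2 + 129*r + 34) - 18*r^3 - 85*r^2 - 108*r - 20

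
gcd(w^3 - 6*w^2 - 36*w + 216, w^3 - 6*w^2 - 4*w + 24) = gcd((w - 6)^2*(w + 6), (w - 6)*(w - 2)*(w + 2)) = w - 6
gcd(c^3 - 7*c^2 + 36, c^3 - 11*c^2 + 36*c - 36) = c^2 - 9*c + 18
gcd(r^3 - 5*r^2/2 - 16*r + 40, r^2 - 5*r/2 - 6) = r - 4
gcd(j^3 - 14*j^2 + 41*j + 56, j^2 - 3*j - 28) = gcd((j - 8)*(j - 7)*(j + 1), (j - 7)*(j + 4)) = j - 7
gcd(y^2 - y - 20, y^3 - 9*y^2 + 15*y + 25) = y - 5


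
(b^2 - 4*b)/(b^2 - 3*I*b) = (b - 4)/(b - 3*I)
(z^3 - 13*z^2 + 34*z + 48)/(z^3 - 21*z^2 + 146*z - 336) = (z + 1)/(z - 7)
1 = 1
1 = 1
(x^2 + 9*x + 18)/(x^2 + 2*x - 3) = (x + 6)/(x - 1)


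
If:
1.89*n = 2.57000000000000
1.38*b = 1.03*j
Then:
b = 0.746376811594203*j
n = 1.36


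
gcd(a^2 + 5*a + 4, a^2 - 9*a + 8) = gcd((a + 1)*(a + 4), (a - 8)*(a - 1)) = 1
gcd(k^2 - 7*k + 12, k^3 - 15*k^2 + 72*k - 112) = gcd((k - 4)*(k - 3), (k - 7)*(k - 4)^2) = k - 4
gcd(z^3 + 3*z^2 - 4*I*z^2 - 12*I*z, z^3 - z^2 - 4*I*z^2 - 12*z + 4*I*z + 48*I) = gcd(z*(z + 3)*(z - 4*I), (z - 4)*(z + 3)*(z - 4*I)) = z^2 + z*(3 - 4*I) - 12*I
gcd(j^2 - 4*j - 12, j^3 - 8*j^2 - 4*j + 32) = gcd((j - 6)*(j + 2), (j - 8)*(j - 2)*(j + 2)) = j + 2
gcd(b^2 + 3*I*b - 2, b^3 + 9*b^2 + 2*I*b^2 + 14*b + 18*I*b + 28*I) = b + 2*I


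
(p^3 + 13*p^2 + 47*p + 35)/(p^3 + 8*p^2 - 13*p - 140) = (p + 1)/(p - 4)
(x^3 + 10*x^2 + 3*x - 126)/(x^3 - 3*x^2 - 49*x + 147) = (x + 6)/(x - 7)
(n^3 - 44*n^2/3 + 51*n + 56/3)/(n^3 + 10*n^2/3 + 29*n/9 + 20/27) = 9*(n^2 - 15*n + 56)/(9*n^2 + 27*n + 20)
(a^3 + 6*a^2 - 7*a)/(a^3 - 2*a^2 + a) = (a + 7)/(a - 1)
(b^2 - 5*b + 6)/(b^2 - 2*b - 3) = (b - 2)/(b + 1)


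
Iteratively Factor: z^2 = (z)*(z)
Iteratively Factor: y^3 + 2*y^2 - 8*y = (y - 2)*(y^2 + 4*y) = (y - 2)*(y + 4)*(y)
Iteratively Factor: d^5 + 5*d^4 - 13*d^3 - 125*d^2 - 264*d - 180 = (d + 3)*(d^4 + 2*d^3 - 19*d^2 - 68*d - 60) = (d + 3)^2*(d^3 - d^2 - 16*d - 20) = (d + 2)*(d + 3)^2*(d^2 - 3*d - 10) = (d - 5)*(d + 2)*(d + 3)^2*(d + 2)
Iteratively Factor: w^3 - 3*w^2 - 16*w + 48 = (w - 4)*(w^2 + w - 12) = (w - 4)*(w - 3)*(w + 4)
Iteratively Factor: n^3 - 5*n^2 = (n)*(n^2 - 5*n) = n*(n - 5)*(n)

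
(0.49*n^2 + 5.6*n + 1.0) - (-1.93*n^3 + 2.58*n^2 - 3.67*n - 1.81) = 1.93*n^3 - 2.09*n^2 + 9.27*n + 2.81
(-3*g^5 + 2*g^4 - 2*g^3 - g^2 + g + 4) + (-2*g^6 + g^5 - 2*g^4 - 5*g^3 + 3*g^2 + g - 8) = -2*g^6 - 2*g^5 - 7*g^3 + 2*g^2 + 2*g - 4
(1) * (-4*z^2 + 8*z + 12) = -4*z^2 + 8*z + 12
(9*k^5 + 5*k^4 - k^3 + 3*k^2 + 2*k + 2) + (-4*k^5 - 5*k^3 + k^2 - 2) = 5*k^5 + 5*k^4 - 6*k^3 + 4*k^2 + 2*k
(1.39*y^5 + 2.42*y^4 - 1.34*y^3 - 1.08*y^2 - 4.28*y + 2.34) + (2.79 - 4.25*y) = 1.39*y^5 + 2.42*y^4 - 1.34*y^3 - 1.08*y^2 - 8.53*y + 5.13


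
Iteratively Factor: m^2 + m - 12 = (m - 3)*(m + 4)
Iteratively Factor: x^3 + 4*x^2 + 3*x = (x + 3)*(x^2 + x) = (x + 1)*(x + 3)*(x)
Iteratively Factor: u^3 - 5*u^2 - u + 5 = (u + 1)*(u^2 - 6*u + 5) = (u - 5)*(u + 1)*(u - 1)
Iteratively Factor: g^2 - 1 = (g + 1)*(g - 1)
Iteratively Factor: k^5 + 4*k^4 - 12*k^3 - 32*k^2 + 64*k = (k - 2)*(k^4 + 6*k^3 - 32*k) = (k - 2)^2*(k^3 + 8*k^2 + 16*k) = (k - 2)^2*(k + 4)*(k^2 + 4*k) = (k - 2)^2*(k + 4)^2*(k)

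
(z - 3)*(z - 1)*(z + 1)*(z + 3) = z^4 - 10*z^2 + 9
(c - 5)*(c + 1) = c^2 - 4*c - 5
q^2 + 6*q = q*(q + 6)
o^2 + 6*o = o*(o + 6)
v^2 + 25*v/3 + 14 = (v + 7/3)*(v + 6)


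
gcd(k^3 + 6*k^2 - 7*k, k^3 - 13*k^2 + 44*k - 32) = k - 1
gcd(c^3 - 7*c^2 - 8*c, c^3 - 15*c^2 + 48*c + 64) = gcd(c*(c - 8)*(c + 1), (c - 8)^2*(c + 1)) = c^2 - 7*c - 8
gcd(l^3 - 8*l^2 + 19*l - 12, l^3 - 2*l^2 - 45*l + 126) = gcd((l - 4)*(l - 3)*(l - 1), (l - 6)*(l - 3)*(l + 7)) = l - 3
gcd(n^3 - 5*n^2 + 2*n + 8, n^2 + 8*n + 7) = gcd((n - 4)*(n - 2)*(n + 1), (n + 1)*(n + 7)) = n + 1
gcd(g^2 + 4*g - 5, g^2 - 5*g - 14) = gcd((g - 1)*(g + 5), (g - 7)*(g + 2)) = 1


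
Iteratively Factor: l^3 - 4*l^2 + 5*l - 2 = (l - 1)*(l^2 - 3*l + 2) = (l - 2)*(l - 1)*(l - 1)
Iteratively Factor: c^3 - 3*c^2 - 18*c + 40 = (c - 5)*(c^2 + 2*c - 8) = (c - 5)*(c - 2)*(c + 4)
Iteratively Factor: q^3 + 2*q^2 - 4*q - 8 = (q + 2)*(q^2 - 4) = (q - 2)*(q + 2)*(q + 2)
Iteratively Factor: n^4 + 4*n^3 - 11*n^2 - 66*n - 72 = (n + 3)*(n^3 + n^2 - 14*n - 24) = (n + 2)*(n + 3)*(n^2 - n - 12) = (n - 4)*(n + 2)*(n + 3)*(n + 3)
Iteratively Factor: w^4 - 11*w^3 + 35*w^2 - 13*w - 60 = (w + 1)*(w^3 - 12*w^2 + 47*w - 60) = (w - 3)*(w + 1)*(w^2 - 9*w + 20) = (w - 4)*(w - 3)*(w + 1)*(w - 5)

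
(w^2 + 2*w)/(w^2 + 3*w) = (w + 2)/(w + 3)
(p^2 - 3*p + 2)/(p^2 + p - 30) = (p^2 - 3*p + 2)/(p^2 + p - 30)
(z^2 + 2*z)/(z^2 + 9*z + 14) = z/(z + 7)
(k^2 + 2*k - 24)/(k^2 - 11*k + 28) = (k + 6)/(k - 7)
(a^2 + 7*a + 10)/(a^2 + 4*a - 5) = (a + 2)/(a - 1)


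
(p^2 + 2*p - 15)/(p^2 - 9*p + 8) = (p^2 + 2*p - 15)/(p^2 - 9*p + 8)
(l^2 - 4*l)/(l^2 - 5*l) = (l - 4)/(l - 5)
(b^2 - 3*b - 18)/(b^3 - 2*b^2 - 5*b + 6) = (b^2 - 3*b - 18)/(b^3 - 2*b^2 - 5*b + 6)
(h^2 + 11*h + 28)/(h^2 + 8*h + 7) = (h + 4)/(h + 1)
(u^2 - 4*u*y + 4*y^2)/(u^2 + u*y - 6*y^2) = (u - 2*y)/(u + 3*y)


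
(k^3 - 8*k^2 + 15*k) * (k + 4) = k^4 - 4*k^3 - 17*k^2 + 60*k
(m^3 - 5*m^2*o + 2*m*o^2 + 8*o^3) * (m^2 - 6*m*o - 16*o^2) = m^5 - 11*m^4*o + 16*m^3*o^2 + 76*m^2*o^3 - 80*m*o^4 - 128*o^5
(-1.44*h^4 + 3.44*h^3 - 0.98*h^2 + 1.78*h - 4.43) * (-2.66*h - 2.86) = 3.8304*h^5 - 5.032*h^4 - 7.2316*h^3 - 1.932*h^2 + 6.693*h + 12.6698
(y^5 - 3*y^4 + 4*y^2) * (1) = y^5 - 3*y^4 + 4*y^2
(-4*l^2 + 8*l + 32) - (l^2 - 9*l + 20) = -5*l^2 + 17*l + 12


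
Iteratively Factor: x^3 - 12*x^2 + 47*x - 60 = (x - 4)*(x^2 - 8*x + 15) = (x - 5)*(x - 4)*(x - 3)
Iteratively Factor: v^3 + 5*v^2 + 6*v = (v + 2)*(v^2 + 3*v) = (v + 2)*(v + 3)*(v)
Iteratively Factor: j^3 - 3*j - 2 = (j - 2)*(j^2 + 2*j + 1) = (j - 2)*(j + 1)*(j + 1)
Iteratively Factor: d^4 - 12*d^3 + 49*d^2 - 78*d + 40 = (d - 4)*(d^3 - 8*d^2 + 17*d - 10) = (d - 5)*(d - 4)*(d^2 - 3*d + 2) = (d - 5)*(d - 4)*(d - 1)*(d - 2)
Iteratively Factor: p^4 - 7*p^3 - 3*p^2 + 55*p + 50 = (p - 5)*(p^3 - 2*p^2 - 13*p - 10) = (p - 5)^2*(p^2 + 3*p + 2) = (p - 5)^2*(p + 2)*(p + 1)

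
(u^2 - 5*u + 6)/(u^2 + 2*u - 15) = (u - 2)/(u + 5)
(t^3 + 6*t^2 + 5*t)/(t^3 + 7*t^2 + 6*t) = (t + 5)/(t + 6)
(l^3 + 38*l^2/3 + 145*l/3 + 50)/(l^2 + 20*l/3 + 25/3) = l + 6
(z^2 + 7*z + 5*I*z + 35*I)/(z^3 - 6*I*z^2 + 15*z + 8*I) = (z^2 + z*(7 + 5*I) + 35*I)/(z^3 - 6*I*z^2 + 15*z + 8*I)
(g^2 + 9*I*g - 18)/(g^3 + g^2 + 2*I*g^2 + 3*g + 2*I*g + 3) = (g + 6*I)/(g^2 + g*(1 - I) - I)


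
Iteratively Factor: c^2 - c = (c)*(c - 1)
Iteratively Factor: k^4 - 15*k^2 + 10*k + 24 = (k - 3)*(k^3 + 3*k^2 - 6*k - 8) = (k - 3)*(k + 1)*(k^2 + 2*k - 8) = (k - 3)*(k - 2)*(k + 1)*(k + 4)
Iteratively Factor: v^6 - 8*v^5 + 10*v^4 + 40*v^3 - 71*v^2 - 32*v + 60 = (v - 5)*(v^5 - 3*v^4 - 5*v^3 + 15*v^2 + 4*v - 12) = (v - 5)*(v - 1)*(v^4 - 2*v^3 - 7*v^2 + 8*v + 12) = (v - 5)*(v - 3)*(v - 1)*(v^3 + v^2 - 4*v - 4) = (v - 5)*(v - 3)*(v - 2)*(v - 1)*(v^2 + 3*v + 2) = (v - 5)*(v - 3)*(v - 2)*(v - 1)*(v + 2)*(v + 1)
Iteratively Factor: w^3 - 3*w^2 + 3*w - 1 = (w - 1)*(w^2 - 2*w + 1) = (w - 1)^2*(w - 1)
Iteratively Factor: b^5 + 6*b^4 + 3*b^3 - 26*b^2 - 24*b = (b)*(b^4 + 6*b^3 + 3*b^2 - 26*b - 24) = b*(b + 3)*(b^3 + 3*b^2 - 6*b - 8) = b*(b + 1)*(b + 3)*(b^2 + 2*b - 8) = b*(b + 1)*(b + 3)*(b + 4)*(b - 2)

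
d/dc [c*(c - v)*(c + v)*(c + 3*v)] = 4*c^3 + 9*c^2*v - 2*c*v^2 - 3*v^3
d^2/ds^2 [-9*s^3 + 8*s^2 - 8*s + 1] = 16 - 54*s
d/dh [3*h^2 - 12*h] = 6*h - 12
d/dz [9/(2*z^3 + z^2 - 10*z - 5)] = 18*(-3*z^2 - z + 5)/(2*z^3 + z^2 - 10*z - 5)^2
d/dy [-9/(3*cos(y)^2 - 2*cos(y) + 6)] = 18*(1 - 3*cos(y))*sin(y)/(3*cos(y)^2 - 2*cos(y) + 6)^2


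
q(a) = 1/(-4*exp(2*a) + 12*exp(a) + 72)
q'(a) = (8*exp(2*a) - 12*exp(a))/(-4*exp(2*a) + 12*exp(a) + 72)^2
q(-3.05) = 0.01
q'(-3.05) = -0.00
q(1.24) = 0.02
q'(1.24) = 0.01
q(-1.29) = 0.01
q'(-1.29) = -0.00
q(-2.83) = 0.01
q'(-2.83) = -0.00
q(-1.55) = 0.01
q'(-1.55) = -0.00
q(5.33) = -0.00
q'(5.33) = 0.00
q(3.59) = -0.00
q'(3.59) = 0.00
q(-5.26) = 0.01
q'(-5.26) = -0.00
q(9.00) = 0.00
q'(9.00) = 0.00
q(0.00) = 0.01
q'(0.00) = 0.00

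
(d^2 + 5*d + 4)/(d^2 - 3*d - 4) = (d + 4)/(d - 4)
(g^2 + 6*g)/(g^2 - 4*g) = (g + 6)/(g - 4)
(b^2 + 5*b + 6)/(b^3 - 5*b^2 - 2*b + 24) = (b + 3)/(b^2 - 7*b + 12)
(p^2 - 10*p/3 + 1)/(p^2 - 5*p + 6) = (p - 1/3)/(p - 2)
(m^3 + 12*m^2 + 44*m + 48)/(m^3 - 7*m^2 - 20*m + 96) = (m^2 + 8*m + 12)/(m^2 - 11*m + 24)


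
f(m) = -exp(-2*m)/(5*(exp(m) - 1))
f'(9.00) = 0.00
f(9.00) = 0.00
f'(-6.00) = -65182.60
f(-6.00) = 32631.84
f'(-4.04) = -1303.05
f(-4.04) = 657.42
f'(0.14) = 9.71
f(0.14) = -1.01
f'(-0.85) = -2.40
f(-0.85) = 1.91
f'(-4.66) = -4484.72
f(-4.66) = 2253.13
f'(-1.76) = -14.63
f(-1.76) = 8.16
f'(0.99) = 0.06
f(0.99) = -0.02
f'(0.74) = 0.16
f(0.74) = -0.04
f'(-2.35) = -46.05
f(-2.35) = 24.31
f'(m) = 2*exp(-2*m)/(5*(exp(m) - 1)) + exp(-m)/(5*(exp(m) - 1)^2) = (3*exp(m) - 2)*exp(-2*m)/(5*(1 - exp(m))^2)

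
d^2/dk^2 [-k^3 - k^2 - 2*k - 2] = -6*k - 2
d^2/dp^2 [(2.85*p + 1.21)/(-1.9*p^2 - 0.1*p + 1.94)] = (-(2.85*p + 1.21)*(3.8*p + 0.1)*(7.6*p + 0.2) + (32.49*p + 5.168)*(1.9*p^2 + 0.1*p - 1.94))/(1.9*p^2 + 0.1*p - 1.94)^3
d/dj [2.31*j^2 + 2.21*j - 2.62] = 4.62*j + 2.21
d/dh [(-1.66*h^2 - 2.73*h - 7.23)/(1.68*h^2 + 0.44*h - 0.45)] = (3.856*h^2 + 25.7868*h + 4.4097)/(2.8224*h^4 + 1.4784*h^3 - 1.3184*h^2 - 0.396*h + 0.2025)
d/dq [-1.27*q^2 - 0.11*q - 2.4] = -2.54*q - 0.11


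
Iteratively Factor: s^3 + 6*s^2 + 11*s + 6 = (s + 1)*(s^2 + 5*s + 6) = (s + 1)*(s + 3)*(s + 2)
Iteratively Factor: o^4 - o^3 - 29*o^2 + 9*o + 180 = (o - 3)*(o^3 + 2*o^2 - 23*o - 60) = (o - 3)*(o + 4)*(o^2 - 2*o - 15) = (o - 5)*(o - 3)*(o + 4)*(o + 3)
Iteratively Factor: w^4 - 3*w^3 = (w)*(w^3 - 3*w^2) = w^2*(w^2 - 3*w) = w^3*(w - 3)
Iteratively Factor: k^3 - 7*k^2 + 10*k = (k)*(k^2 - 7*k + 10) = k*(k - 5)*(k - 2)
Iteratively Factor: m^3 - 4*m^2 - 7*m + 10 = (m + 2)*(m^2 - 6*m + 5) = (m - 5)*(m + 2)*(m - 1)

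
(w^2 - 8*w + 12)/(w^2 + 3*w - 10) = (w - 6)/(w + 5)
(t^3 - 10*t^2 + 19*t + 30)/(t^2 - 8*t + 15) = (t^2 - 5*t - 6)/(t - 3)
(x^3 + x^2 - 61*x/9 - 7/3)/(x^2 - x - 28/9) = (3*x^2 + 10*x + 3)/(3*x + 4)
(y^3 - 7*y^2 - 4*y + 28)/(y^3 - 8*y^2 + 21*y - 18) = (y^2 - 5*y - 14)/(y^2 - 6*y + 9)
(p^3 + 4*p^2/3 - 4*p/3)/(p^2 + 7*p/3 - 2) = p*(p + 2)/(p + 3)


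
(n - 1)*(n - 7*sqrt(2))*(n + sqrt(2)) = n^3 - 6*sqrt(2)*n^2 - n^2 - 14*n + 6*sqrt(2)*n + 14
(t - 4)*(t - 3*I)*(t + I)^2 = t^4 - 4*t^3 - I*t^3 + 5*t^2 + 4*I*t^2 - 20*t + 3*I*t - 12*I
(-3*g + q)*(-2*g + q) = 6*g^2 - 5*g*q + q^2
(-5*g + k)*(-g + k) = 5*g^2 - 6*g*k + k^2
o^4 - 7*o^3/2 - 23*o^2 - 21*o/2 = o*(o - 7)*(o + 1/2)*(o + 3)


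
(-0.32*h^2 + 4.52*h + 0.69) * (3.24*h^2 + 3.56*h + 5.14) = -1.0368*h^4 + 13.5056*h^3 + 16.682*h^2 + 25.6892*h + 3.5466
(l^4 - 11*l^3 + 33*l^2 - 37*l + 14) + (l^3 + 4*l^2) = l^4 - 10*l^3 + 37*l^2 - 37*l + 14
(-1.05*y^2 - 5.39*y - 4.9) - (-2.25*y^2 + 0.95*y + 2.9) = 1.2*y^2 - 6.34*y - 7.8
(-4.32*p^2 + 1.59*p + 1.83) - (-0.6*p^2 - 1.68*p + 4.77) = -3.72*p^2 + 3.27*p - 2.94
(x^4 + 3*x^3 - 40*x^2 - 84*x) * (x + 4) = x^5 + 7*x^4 - 28*x^3 - 244*x^2 - 336*x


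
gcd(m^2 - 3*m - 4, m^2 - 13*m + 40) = 1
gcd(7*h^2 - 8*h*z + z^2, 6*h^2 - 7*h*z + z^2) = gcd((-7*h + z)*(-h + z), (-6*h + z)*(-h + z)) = -h + z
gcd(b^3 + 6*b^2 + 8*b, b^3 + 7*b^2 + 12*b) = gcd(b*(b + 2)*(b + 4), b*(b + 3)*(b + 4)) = b^2 + 4*b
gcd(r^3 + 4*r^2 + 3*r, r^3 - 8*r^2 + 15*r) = r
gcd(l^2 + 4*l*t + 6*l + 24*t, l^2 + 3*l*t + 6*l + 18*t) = l + 6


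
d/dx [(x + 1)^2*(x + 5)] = (x + 1)*(3*x + 11)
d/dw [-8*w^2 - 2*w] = -16*w - 2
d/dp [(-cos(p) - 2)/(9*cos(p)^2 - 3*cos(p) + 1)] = (-9*cos(p)^2 - 36*cos(p) + 7)*sin(p)/(9*sin(p)^2 + 3*cos(p) - 10)^2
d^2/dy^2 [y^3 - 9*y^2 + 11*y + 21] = 6*y - 18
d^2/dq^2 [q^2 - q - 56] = 2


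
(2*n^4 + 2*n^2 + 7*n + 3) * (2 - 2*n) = -4*n^5 + 4*n^4 - 4*n^3 - 10*n^2 + 8*n + 6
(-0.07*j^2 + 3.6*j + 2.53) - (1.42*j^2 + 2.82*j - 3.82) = -1.49*j^2 + 0.78*j + 6.35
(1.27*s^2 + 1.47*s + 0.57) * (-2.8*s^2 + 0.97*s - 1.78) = -3.556*s^4 - 2.8841*s^3 - 2.4307*s^2 - 2.0637*s - 1.0146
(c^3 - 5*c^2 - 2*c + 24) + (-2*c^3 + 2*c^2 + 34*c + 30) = -c^3 - 3*c^2 + 32*c + 54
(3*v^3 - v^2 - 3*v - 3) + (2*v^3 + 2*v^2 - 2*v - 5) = 5*v^3 + v^2 - 5*v - 8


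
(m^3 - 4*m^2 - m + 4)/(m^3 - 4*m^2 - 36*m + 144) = (m^2 - 1)/(m^2 - 36)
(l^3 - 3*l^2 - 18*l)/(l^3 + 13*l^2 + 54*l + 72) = l*(l - 6)/(l^2 + 10*l + 24)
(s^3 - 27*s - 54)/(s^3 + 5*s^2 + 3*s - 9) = (s - 6)/(s - 1)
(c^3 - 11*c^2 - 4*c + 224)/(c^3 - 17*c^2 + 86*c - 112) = (c + 4)/(c - 2)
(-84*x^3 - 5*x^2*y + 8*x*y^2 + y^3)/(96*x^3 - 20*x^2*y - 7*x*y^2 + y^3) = (-7*x - y)/(8*x - y)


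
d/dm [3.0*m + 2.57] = 3.00000000000000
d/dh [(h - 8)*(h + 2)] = 2*h - 6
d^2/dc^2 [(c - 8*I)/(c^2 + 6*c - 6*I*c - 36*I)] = 2*(4*(c - 8*I)*(c + 3 - 3*I)^2 + (-3*c - 6 + 14*I)*(c^2 + 6*c - 6*I*c - 36*I))/(c^2 + 6*c - 6*I*c - 36*I)^3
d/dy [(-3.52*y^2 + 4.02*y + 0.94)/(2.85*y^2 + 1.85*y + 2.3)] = (-17.969*y^2 - 21.55*y + 7.507)/(8.1225*y^4 + 10.545*y^3 + 16.5325*y^2 + 8.51*y + 5.29)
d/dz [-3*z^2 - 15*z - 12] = -6*z - 15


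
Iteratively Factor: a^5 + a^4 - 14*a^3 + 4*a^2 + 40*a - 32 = (a - 2)*(a^4 + 3*a^3 - 8*a^2 - 12*a + 16) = (a - 2)*(a + 2)*(a^3 + a^2 - 10*a + 8) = (a - 2)*(a - 1)*(a + 2)*(a^2 + 2*a - 8) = (a - 2)*(a - 1)*(a + 2)*(a + 4)*(a - 2)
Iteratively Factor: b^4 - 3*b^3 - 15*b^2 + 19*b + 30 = (b - 2)*(b^3 - b^2 - 17*b - 15) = (b - 5)*(b - 2)*(b^2 + 4*b + 3) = (b - 5)*(b - 2)*(b + 3)*(b + 1)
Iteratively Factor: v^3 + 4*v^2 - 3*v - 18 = (v + 3)*(v^2 + v - 6) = (v - 2)*(v + 3)*(v + 3)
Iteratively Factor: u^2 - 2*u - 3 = (u - 3)*(u + 1)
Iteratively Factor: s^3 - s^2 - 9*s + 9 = (s + 3)*(s^2 - 4*s + 3) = (s - 1)*(s + 3)*(s - 3)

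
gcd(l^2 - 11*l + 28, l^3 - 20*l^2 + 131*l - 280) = l - 7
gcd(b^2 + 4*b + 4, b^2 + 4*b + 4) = b^2 + 4*b + 4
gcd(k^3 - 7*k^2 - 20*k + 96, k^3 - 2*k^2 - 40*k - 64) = k^2 - 4*k - 32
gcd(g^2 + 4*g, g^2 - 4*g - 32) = g + 4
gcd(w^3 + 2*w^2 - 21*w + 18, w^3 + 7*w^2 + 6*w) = w + 6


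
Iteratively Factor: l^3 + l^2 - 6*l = (l)*(l^2 + l - 6) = l*(l - 2)*(l + 3)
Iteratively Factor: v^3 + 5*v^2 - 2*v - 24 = (v + 4)*(v^2 + v - 6) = (v - 2)*(v + 4)*(v + 3)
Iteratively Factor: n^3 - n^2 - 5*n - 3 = (n - 3)*(n^2 + 2*n + 1) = (n - 3)*(n + 1)*(n + 1)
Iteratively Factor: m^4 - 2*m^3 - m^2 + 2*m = (m - 2)*(m^3 - m) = (m - 2)*(m - 1)*(m^2 + m) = m*(m - 2)*(m - 1)*(m + 1)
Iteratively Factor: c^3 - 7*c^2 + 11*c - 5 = (c - 1)*(c^2 - 6*c + 5) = (c - 5)*(c - 1)*(c - 1)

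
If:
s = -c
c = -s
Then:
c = -s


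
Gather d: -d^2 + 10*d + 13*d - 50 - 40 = -d^2 + 23*d - 90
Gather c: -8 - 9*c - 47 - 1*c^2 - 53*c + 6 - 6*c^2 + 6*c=-7*c^2 - 56*c - 49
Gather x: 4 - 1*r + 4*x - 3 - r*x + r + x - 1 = x*(5 - r)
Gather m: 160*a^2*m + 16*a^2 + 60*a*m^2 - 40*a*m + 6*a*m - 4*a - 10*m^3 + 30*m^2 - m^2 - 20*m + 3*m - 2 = 16*a^2 - 4*a - 10*m^3 + m^2*(60*a + 29) + m*(160*a^2 - 34*a - 17) - 2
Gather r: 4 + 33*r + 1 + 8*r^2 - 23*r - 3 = 8*r^2 + 10*r + 2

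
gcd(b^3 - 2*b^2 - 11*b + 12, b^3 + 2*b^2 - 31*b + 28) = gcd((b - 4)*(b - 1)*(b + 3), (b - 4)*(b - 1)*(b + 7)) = b^2 - 5*b + 4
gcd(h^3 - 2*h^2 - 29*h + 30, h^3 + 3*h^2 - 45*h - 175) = h + 5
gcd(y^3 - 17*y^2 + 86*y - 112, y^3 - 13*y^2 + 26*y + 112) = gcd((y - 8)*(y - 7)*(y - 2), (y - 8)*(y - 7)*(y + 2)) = y^2 - 15*y + 56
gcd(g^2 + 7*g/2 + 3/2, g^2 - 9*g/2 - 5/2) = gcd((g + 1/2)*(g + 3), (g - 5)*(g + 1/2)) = g + 1/2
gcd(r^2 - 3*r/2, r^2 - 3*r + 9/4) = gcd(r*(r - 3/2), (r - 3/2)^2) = r - 3/2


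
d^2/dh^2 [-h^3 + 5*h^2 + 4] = 10 - 6*h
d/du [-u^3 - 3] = -3*u^2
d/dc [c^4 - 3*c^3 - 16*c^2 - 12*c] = 4*c^3 - 9*c^2 - 32*c - 12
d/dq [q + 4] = 1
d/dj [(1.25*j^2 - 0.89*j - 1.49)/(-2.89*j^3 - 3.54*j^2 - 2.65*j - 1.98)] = (3.6125*j^4 - 5.1442*j^3 - 19.3814*j^2 - 15.4992*j - 2.1863)/(8.3521*j^6 + 20.4612*j^5 + 27.8486*j^4 + 30.2064*j^3 + 21.0409*j^2 + 10.494*j + 3.9204)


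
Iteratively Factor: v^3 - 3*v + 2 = (v - 1)*(v^2 + v - 2) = (v - 1)*(v + 2)*(v - 1)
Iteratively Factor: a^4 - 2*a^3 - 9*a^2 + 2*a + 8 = (a - 1)*(a^3 - a^2 - 10*a - 8) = (a - 1)*(a + 1)*(a^2 - 2*a - 8) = (a - 1)*(a + 1)*(a + 2)*(a - 4)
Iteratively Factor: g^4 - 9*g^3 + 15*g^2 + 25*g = (g - 5)*(g^3 - 4*g^2 - 5*g) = (g - 5)^2*(g^2 + g) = g*(g - 5)^2*(g + 1)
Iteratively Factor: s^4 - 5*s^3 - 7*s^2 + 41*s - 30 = (s - 1)*(s^3 - 4*s^2 - 11*s + 30) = (s - 5)*(s - 1)*(s^2 + s - 6) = (s - 5)*(s - 2)*(s - 1)*(s + 3)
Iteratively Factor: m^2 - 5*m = (m - 5)*(m)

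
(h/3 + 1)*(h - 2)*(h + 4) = h^3/3 + 5*h^2/3 - 2*h/3 - 8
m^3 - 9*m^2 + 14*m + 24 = (m - 6)*(m - 4)*(m + 1)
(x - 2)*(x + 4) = x^2 + 2*x - 8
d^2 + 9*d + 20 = (d + 4)*(d + 5)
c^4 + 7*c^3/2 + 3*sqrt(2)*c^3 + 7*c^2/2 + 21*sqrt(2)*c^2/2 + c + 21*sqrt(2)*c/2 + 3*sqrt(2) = (c + 1/2)*(c + 1)*(c + 2)*(c + 3*sqrt(2))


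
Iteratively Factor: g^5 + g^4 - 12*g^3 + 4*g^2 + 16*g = (g + 4)*(g^4 - 3*g^3 + 4*g) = (g + 1)*(g + 4)*(g^3 - 4*g^2 + 4*g) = (g - 2)*(g + 1)*(g + 4)*(g^2 - 2*g) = g*(g - 2)*(g + 1)*(g + 4)*(g - 2)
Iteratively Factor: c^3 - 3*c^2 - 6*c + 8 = (c - 1)*(c^2 - 2*c - 8) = (c - 4)*(c - 1)*(c + 2)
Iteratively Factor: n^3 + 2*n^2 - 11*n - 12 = (n + 1)*(n^2 + n - 12) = (n + 1)*(n + 4)*(n - 3)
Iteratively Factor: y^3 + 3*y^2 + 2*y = (y + 1)*(y^2 + 2*y) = (y + 1)*(y + 2)*(y)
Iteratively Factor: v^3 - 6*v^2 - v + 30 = (v + 2)*(v^2 - 8*v + 15) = (v - 5)*(v + 2)*(v - 3)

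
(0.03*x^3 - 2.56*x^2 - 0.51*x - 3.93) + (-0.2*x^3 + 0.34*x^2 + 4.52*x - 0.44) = -0.17*x^3 - 2.22*x^2 + 4.01*x - 4.37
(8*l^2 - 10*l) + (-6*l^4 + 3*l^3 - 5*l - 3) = -6*l^4 + 3*l^3 + 8*l^2 - 15*l - 3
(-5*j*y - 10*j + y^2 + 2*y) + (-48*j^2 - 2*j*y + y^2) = -48*j^2 - 7*j*y - 10*j + 2*y^2 + 2*y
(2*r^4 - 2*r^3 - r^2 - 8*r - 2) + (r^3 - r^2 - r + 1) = 2*r^4 - r^3 - 2*r^2 - 9*r - 1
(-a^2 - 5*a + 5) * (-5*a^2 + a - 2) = 5*a^4 + 24*a^3 - 28*a^2 + 15*a - 10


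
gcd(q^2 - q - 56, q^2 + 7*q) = q + 7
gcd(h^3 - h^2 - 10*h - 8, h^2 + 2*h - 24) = h - 4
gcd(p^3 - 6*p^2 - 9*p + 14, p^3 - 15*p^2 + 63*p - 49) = p^2 - 8*p + 7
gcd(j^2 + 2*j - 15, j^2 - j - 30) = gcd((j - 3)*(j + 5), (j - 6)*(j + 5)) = j + 5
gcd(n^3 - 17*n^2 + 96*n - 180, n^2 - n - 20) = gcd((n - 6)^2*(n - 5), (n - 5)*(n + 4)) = n - 5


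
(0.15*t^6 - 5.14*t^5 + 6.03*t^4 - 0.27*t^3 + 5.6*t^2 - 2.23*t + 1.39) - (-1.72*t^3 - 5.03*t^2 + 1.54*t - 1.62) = 0.15*t^6 - 5.14*t^5 + 6.03*t^4 + 1.45*t^3 + 10.63*t^2 - 3.77*t + 3.01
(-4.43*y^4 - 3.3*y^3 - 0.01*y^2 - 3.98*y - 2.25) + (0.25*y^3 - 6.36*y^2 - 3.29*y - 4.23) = -4.43*y^4 - 3.05*y^3 - 6.37*y^2 - 7.27*y - 6.48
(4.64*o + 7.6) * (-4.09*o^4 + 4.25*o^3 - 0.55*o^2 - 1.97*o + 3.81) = -18.9776*o^5 - 11.364*o^4 + 29.748*o^3 - 13.3208*o^2 + 2.7064*o + 28.956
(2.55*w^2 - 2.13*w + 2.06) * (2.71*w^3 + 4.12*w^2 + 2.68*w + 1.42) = 6.9105*w^5 + 4.7337*w^4 + 3.641*w^3 + 6.3998*w^2 + 2.4962*w + 2.9252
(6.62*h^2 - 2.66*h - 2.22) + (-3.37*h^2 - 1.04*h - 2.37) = 3.25*h^2 - 3.7*h - 4.59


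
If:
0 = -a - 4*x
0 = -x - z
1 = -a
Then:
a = -1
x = 1/4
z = -1/4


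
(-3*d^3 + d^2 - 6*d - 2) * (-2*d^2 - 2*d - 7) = 6*d^5 + 4*d^4 + 31*d^3 + 9*d^2 + 46*d + 14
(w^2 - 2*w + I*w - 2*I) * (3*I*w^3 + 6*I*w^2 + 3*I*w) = 3*I*w^5 - 3*w^4 - 9*I*w^3 + 9*w^2 - 6*I*w^2 + 6*w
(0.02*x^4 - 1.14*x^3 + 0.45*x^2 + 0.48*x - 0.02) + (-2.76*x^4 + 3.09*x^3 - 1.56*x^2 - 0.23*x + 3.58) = -2.74*x^4 + 1.95*x^3 - 1.11*x^2 + 0.25*x + 3.56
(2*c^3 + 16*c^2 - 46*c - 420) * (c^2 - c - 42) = 2*c^5 + 14*c^4 - 146*c^3 - 1046*c^2 + 2352*c + 17640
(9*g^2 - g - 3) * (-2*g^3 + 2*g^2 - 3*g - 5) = -18*g^5 + 20*g^4 - 23*g^3 - 48*g^2 + 14*g + 15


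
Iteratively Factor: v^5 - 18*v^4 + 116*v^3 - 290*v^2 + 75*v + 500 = (v - 4)*(v^4 - 14*v^3 + 60*v^2 - 50*v - 125) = (v - 5)*(v - 4)*(v^3 - 9*v^2 + 15*v + 25) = (v - 5)*(v - 4)*(v + 1)*(v^2 - 10*v + 25) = (v - 5)^2*(v - 4)*(v + 1)*(v - 5)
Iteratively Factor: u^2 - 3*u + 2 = (u - 1)*(u - 2)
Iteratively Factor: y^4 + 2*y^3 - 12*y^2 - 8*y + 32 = (y + 2)*(y^3 - 12*y + 16) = (y - 2)*(y + 2)*(y^2 + 2*y - 8) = (y - 2)*(y + 2)*(y + 4)*(y - 2)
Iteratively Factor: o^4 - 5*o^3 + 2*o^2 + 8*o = (o - 2)*(o^3 - 3*o^2 - 4*o) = (o - 2)*(o + 1)*(o^2 - 4*o) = (o - 4)*(o - 2)*(o + 1)*(o)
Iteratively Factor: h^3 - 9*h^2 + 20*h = (h - 5)*(h^2 - 4*h) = h*(h - 5)*(h - 4)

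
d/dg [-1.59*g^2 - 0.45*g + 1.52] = -3.18*g - 0.45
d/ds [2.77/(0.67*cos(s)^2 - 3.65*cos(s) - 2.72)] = (3.7118*cos(s) - 10.1105)*sin(s)/(-0.67*cos(s)^2 + 3.65*cos(s) + 2.72)^2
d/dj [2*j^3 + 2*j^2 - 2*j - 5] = 6*j^2 + 4*j - 2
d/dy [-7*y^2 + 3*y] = 3 - 14*y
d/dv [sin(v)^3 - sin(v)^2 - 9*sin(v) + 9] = (3*sin(v)^2 - 2*sin(v) - 9)*cos(v)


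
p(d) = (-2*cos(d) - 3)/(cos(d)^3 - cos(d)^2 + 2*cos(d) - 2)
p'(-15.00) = 0.53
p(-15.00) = 0.33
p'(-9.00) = 0.26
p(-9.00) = 0.22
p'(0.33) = -185.60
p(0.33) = 31.32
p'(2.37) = -0.61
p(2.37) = 0.36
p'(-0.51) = 50.41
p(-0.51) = 13.50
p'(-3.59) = -0.28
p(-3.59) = 0.22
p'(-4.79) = -2.79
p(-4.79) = 1.70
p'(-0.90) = 9.55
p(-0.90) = 4.70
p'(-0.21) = 719.92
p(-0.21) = 76.30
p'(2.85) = -0.16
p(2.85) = 0.19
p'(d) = (-2*cos(d) - 3)*(3*sin(d)*cos(d)^2 - 2*sin(d)*cos(d) + 2*sin(d))/(cos(d)^3 - cos(d)^2 + 2*cos(d) - 2)^2 + 2*sin(d)/(cos(d)^3 - cos(d)^2 + 2*cos(d) - 2)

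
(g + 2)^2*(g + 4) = g^3 + 8*g^2 + 20*g + 16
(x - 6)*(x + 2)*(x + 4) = x^3 - 28*x - 48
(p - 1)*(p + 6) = p^2 + 5*p - 6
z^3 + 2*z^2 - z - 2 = (z - 1)*(z + 1)*(z + 2)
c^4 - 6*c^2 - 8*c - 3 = (c - 3)*(c + 1)^3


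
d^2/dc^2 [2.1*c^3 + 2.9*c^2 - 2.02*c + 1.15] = 12.6*c + 5.8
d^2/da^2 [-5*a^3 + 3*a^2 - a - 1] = 6 - 30*a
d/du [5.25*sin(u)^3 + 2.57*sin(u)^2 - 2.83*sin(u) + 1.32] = (15.75*sin(u)^2 + 5.14*sin(u) - 2.83)*cos(u)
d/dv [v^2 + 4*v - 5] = 2*v + 4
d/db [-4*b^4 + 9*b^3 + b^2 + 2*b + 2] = -16*b^3 + 27*b^2 + 2*b + 2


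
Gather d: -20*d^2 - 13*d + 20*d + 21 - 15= -20*d^2 + 7*d + 6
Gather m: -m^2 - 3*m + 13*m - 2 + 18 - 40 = -m^2 + 10*m - 24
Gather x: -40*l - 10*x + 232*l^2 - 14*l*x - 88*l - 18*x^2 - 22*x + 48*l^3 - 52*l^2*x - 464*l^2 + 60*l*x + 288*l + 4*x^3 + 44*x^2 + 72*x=48*l^3 - 232*l^2 + 160*l + 4*x^3 + 26*x^2 + x*(-52*l^2 + 46*l + 40)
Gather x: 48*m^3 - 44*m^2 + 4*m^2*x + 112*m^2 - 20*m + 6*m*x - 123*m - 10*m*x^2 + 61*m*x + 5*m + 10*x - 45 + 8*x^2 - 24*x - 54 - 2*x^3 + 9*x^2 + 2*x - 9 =48*m^3 + 68*m^2 - 138*m - 2*x^3 + x^2*(17 - 10*m) + x*(4*m^2 + 67*m - 12) - 108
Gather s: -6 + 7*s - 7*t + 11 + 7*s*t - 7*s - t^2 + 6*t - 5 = 7*s*t - t^2 - t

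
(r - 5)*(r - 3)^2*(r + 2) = r^4 - 9*r^3 + 17*r^2 + 33*r - 90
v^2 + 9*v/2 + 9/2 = (v + 3/2)*(v + 3)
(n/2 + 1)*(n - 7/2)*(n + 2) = n^3/2 + n^2/4 - 5*n - 7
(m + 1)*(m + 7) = m^2 + 8*m + 7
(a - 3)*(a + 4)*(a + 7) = a^3 + 8*a^2 - 5*a - 84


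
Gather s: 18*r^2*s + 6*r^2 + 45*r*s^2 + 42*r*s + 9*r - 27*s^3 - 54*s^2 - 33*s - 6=6*r^2 + 9*r - 27*s^3 + s^2*(45*r - 54) + s*(18*r^2 + 42*r - 33) - 6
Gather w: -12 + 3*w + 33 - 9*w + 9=30 - 6*w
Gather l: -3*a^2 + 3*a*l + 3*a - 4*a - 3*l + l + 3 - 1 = -3*a^2 - a + l*(3*a - 2) + 2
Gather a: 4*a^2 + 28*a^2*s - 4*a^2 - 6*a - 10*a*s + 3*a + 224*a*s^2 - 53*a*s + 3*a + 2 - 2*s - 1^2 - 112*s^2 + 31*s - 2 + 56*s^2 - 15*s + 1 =28*a^2*s + a*(224*s^2 - 63*s) - 56*s^2 + 14*s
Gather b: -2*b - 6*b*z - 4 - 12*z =b*(-6*z - 2) - 12*z - 4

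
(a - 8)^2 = a^2 - 16*a + 64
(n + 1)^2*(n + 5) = n^3 + 7*n^2 + 11*n + 5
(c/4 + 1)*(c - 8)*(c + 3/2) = c^3/4 - 5*c^2/8 - 19*c/2 - 12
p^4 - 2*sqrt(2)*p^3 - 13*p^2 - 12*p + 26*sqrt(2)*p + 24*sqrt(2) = (p - 4)*(p + 1)*(p + 3)*(p - 2*sqrt(2))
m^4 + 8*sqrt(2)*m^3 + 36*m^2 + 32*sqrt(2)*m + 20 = (m + sqrt(2))^3*(m + 5*sqrt(2))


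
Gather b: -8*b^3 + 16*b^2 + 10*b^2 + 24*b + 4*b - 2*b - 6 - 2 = -8*b^3 + 26*b^2 + 26*b - 8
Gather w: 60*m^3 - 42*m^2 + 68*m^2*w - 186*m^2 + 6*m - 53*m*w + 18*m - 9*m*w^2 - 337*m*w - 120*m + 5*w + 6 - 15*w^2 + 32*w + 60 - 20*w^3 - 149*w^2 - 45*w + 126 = 60*m^3 - 228*m^2 - 96*m - 20*w^3 + w^2*(-9*m - 164) + w*(68*m^2 - 390*m - 8) + 192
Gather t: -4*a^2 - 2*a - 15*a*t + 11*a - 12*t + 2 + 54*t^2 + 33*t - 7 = -4*a^2 + 9*a + 54*t^2 + t*(21 - 15*a) - 5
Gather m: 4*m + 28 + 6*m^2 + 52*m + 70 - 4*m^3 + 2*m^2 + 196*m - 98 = -4*m^3 + 8*m^2 + 252*m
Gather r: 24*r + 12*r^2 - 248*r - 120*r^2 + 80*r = -108*r^2 - 144*r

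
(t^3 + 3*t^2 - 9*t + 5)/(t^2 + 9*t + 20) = (t^2 - 2*t + 1)/(t + 4)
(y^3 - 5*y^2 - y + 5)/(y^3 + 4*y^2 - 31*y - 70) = (y^2 - 1)/(y^2 + 9*y + 14)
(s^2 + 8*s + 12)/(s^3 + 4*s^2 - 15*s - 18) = (s + 2)/(s^2 - 2*s - 3)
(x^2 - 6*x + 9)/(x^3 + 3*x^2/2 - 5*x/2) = 2*(x^2 - 6*x + 9)/(x*(2*x^2 + 3*x - 5))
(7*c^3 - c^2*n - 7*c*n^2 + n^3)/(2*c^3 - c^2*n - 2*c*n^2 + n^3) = (7*c - n)/(2*c - n)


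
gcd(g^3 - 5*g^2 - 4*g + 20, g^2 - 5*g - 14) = g + 2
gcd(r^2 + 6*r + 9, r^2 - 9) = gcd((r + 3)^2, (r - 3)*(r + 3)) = r + 3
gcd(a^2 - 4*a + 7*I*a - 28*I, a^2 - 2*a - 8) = a - 4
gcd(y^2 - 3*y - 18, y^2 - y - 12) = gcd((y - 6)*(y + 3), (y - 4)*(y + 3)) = y + 3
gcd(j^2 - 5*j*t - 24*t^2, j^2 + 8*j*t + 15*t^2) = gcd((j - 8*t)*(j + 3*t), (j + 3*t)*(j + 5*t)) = j + 3*t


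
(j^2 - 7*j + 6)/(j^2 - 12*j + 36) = (j - 1)/(j - 6)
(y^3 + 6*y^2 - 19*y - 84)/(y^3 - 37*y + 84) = (y + 3)/(y - 3)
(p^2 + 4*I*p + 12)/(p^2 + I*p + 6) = (p + 6*I)/(p + 3*I)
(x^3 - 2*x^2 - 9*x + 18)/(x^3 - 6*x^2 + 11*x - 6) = (x + 3)/(x - 1)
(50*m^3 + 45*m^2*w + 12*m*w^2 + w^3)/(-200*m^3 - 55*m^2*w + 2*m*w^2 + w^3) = (2*m + w)/(-8*m + w)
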